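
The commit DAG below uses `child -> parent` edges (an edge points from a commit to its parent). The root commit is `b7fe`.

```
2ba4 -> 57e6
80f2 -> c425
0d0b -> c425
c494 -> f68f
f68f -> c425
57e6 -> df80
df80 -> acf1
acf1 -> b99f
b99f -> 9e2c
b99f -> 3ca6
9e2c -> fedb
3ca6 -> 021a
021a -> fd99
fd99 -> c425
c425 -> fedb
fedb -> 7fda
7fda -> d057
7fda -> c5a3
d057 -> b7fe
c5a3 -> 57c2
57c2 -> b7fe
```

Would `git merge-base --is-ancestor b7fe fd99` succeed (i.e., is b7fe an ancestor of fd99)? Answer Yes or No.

Yes

Ancestors of fd99 (commits reachable by following parents): {57c2, 7fda, b7fe, c425, c5a3, d057, fd99, fedb}.
b7fe is in that set, so it is an ancestor of fd99.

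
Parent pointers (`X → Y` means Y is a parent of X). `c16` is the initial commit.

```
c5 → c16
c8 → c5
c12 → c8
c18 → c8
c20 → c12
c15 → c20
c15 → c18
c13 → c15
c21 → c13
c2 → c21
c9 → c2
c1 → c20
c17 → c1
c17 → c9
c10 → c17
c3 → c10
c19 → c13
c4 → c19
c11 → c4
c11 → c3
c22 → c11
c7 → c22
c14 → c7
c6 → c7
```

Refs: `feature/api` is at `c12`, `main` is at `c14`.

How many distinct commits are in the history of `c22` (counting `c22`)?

19

Walking parent pointers from c22: reachable set = {c1, c10, c11, c12, c13, c15, c16, c17, c18, c19, c2, c20, c21, c22, c3, c4, c5, c8, c9}.
That is 19 commits.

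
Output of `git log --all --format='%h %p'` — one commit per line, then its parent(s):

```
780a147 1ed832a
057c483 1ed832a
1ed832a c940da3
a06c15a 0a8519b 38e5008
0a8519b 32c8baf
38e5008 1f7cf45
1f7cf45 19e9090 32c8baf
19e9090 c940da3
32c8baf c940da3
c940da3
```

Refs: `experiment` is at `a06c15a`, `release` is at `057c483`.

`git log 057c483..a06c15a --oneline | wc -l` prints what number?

Reachable from a06c15a: {0a8519b, 19e9090, 1f7cf45, 32c8baf, 38e5008, a06c15a, c940da3}.
Reachable from 057c483: {057c483, 1ed832a, c940da3}.
In a06c15a's history but not 057c483's: {0a8519b, 19e9090, 1f7cf45, 32c8baf, 38e5008, a06c15a} — 6 commits.

6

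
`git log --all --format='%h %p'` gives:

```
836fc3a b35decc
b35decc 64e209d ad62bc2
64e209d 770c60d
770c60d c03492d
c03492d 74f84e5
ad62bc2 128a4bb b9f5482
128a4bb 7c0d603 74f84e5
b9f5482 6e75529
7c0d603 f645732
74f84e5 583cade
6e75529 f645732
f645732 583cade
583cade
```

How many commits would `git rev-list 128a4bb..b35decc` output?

Reachable from b35decc: {128a4bb, 583cade, 64e209d, 6e75529, 74f84e5, 770c60d, 7c0d603, ad62bc2, b35decc, b9f5482, c03492d, f645732}.
Reachable from 128a4bb: {128a4bb, 583cade, 74f84e5, 7c0d603, f645732}.
In b35decc's history but not 128a4bb's: {64e209d, 6e75529, 770c60d, ad62bc2, b35decc, b9f5482, c03492d} — 7 commits.

7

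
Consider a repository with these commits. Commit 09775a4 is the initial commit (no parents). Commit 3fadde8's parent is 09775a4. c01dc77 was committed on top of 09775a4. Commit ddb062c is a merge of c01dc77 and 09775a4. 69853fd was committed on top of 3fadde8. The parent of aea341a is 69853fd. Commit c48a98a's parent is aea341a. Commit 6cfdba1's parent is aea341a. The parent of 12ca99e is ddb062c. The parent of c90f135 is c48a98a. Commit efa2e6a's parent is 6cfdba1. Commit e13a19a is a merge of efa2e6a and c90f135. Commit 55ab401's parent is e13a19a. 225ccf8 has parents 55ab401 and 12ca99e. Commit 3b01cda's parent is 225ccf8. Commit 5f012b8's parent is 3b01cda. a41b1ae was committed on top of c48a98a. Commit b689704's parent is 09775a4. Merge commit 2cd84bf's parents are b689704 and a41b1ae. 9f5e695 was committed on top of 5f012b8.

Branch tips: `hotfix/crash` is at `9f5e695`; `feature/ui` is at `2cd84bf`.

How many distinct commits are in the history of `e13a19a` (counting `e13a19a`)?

9

Walking parent pointers from e13a19a: reachable set = {09775a4, 3fadde8, 69853fd, 6cfdba1, aea341a, c48a98a, c90f135, e13a19a, efa2e6a}.
That is 9 commits.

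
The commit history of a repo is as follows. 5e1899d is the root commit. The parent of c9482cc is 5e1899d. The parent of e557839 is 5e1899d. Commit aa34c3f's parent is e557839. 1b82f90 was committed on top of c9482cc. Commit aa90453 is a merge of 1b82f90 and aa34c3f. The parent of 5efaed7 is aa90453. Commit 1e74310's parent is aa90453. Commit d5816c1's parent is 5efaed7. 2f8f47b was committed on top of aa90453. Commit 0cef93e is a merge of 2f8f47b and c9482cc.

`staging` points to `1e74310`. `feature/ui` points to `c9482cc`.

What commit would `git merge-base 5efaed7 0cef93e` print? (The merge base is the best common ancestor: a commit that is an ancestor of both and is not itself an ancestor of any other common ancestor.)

aa90453

Ancestors of 5efaed7: {1b82f90, 5e1899d, 5efaed7, aa34c3f, aa90453, c9482cc, e557839}.
Ancestors of 0cef93e: {0cef93e, 1b82f90, 2f8f47b, 5e1899d, aa34c3f, aa90453, c9482cc, e557839}.
Common ancestors: {1b82f90, 5e1899d, aa34c3f, aa90453, c9482cc, e557839}.
Among these, aa90453 is not an ancestor of any other common ancestor — it is the merge base.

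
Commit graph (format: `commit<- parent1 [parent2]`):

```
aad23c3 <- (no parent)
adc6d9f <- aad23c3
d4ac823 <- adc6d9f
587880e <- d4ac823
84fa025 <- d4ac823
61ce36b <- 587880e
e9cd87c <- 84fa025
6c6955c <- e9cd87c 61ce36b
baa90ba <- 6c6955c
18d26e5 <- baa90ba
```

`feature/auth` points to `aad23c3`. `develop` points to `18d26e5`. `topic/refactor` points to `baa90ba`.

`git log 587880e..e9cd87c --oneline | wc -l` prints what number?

2

Reachable from e9cd87c: {84fa025, aad23c3, adc6d9f, d4ac823, e9cd87c}.
Reachable from 587880e: {587880e, aad23c3, adc6d9f, d4ac823}.
In e9cd87c's history but not 587880e's: {84fa025, e9cd87c} — 2 commits.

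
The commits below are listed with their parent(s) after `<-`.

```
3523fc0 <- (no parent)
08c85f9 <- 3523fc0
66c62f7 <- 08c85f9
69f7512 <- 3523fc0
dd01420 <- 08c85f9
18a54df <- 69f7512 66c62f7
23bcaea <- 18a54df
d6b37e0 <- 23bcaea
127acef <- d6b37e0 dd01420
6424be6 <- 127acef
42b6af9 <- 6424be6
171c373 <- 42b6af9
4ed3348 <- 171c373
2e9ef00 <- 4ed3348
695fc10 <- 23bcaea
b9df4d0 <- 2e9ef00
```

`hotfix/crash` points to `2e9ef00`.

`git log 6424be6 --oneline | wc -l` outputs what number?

10

Walking parent pointers from 6424be6: reachable set = {08c85f9, 127acef, 18a54df, 23bcaea, 3523fc0, 6424be6, 66c62f7, 69f7512, d6b37e0, dd01420}.
That is 10 commits.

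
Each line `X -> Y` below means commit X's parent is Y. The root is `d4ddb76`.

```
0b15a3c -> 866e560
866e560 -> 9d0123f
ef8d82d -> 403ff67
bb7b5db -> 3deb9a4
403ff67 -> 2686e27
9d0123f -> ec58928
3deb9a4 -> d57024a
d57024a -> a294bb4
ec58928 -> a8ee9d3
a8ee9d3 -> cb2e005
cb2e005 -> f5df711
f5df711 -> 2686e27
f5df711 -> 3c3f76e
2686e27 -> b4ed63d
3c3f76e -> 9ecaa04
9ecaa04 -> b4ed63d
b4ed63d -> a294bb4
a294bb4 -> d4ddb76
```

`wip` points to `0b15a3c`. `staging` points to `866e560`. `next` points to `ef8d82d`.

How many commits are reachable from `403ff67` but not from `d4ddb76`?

4

Reachable from 403ff67: {2686e27, 403ff67, a294bb4, b4ed63d, d4ddb76}.
Reachable from d4ddb76: {d4ddb76}.
In 403ff67's history but not d4ddb76's: {2686e27, 403ff67, a294bb4, b4ed63d} — 4 commits.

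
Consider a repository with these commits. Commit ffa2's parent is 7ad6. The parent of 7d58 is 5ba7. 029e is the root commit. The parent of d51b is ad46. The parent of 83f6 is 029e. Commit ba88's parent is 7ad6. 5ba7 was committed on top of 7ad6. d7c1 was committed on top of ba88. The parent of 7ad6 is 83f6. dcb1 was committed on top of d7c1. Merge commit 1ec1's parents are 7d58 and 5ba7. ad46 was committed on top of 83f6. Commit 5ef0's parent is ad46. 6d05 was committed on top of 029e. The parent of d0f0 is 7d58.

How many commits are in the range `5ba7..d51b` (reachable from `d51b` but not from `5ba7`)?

2

Reachable from d51b: {029e, 83f6, ad46, d51b}.
Reachable from 5ba7: {029e, 5ba7, 7ad6, 83f6}.
In d51b's history but not 5ba7's: {ad46, d51b} — 2 commits.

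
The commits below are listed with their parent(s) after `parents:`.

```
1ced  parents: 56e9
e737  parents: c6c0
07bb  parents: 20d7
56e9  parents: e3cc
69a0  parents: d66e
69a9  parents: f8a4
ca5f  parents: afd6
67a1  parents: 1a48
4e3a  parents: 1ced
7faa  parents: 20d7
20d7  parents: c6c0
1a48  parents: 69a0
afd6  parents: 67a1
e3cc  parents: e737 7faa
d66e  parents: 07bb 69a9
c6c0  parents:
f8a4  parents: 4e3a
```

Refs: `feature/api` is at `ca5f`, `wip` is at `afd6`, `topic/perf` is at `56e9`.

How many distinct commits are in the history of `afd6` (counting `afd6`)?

Walking parent pointers from afd6: reachable set = {07bb, 1a48, 1ced, 20d7, 4e3a, 56e9, 67a1, 69a0, 69a9, 7faa, afd6, c6c0, d66e, e3cc, e737, f8a4}.
That is 16 commits.

16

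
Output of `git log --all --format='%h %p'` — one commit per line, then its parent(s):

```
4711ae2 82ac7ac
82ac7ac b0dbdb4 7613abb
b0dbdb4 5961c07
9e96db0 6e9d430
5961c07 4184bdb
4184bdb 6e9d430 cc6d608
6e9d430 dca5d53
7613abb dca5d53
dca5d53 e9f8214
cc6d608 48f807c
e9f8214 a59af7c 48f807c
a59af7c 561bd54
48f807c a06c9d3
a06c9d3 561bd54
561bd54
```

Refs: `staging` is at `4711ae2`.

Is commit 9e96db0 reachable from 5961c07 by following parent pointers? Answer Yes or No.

No

Ancestors of 5961c07: {4184bdb, 48f807c, 561bd54, 5961c07, 6e9d430, a06c9d3, a59af7c, cc6d608, dca5d53, e9f8214}.
9e96db0 is not in that set, so it is not an ancestor of 5961c07.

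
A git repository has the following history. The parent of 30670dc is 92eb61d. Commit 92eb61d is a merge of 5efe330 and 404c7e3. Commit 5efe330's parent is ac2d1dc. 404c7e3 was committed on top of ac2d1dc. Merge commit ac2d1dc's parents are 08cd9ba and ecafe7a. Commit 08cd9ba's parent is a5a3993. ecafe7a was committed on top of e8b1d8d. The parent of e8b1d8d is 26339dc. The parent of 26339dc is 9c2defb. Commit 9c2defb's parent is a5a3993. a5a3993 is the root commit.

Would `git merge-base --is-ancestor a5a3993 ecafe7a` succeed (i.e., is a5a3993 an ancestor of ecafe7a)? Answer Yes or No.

Ancestors of ecafe7a (commits reachable by following parents): {26339dc, 9c2defb, a5a3993, e8b1d8d, ecafe7a}.
a5a3993 is in that set, so it is an ancestor of ecafe7a.

Yes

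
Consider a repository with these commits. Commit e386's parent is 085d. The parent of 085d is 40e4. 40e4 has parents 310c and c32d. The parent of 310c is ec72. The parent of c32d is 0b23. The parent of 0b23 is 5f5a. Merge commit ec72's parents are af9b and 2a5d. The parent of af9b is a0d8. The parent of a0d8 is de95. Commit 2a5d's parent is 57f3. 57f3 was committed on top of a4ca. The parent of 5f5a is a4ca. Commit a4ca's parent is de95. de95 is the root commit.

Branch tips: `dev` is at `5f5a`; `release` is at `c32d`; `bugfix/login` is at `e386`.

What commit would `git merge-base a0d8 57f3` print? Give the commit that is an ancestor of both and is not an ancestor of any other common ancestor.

Ancestors of a0d8: {a0d8, de95}.
Ancestors of 57f3: {57f3, a4ca, de95}.
Common ancestors: {de95}.
The only common ancestor is de95, so it is the merge base.

de95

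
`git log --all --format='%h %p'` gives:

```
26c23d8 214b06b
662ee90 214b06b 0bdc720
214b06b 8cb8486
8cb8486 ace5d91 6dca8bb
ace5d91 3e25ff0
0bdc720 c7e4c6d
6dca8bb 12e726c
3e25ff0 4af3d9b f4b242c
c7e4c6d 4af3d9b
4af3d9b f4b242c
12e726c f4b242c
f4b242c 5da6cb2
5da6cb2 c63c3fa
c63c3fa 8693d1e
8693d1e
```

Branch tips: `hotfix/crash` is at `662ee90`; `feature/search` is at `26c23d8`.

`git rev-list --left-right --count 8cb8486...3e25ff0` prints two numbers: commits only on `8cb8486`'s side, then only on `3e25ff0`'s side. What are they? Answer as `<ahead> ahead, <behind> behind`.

Reachable from 8cb8486: {12e726c, 3e25ff0, 4af3d9b, 5da6cb2, 6dca8bb, 8693d1e, 8cb8486, ace5d91, c63c3fa, f4b242c}.
Reachable from 3e25ff0: {3e25ff0, 4af3d9b, 5da6cb2, 8693d1e, c63c3fa, f4b242c}.
Only in 8cb8486's history (ahead): {12e726c, 6dca8bb, 8cb8486, ace5d91} — 4.
Only in 3e25ff0's history (behind): {} — 0.

4 ahead, 0 behind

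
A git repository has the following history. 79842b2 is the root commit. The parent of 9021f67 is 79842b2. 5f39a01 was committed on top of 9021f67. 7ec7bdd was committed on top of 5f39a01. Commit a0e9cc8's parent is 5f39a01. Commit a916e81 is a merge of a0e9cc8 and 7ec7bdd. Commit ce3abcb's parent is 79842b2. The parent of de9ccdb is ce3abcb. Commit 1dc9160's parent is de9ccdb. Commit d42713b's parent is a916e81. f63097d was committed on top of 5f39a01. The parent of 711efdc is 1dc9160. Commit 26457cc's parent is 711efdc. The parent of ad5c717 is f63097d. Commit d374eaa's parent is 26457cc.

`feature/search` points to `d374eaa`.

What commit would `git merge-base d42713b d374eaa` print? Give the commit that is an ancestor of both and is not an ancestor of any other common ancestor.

79842b2

Ancestors of d42713b: {5f39a01, 79842b2, 7ec7bdd, 9021f67, a0e9cc8, a916e81, d42713b}.
Ancestors of d374eaa: {1dc9160, 26457cc, 711efdc, 79842b2, ce3abcb, d374eaa, de9ccdb}.
Common ancestors: {79842b2}.
The only common ancestor is 79842b2, so it is the merge base.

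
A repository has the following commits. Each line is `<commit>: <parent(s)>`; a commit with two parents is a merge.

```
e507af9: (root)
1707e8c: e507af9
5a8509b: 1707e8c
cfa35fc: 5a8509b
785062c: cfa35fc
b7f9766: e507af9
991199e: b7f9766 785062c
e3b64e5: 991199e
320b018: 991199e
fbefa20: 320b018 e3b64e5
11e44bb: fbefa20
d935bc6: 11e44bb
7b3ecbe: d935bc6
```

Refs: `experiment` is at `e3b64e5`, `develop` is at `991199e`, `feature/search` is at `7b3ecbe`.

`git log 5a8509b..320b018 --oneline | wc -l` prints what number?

Reachable from 320b018: {1707e8c, 320b018, 5a8509b, 785062c, 991199e, b7f9766, cfa35fc, e507af9}.
Reachable from 5a8509b: {1707e8c, 5a8509b, e507af9}.
In 320b018's history but not 5a8509b's: {320b018, 785062c, 991199e, b7f9766, cfa35fc} — 5 commits.

5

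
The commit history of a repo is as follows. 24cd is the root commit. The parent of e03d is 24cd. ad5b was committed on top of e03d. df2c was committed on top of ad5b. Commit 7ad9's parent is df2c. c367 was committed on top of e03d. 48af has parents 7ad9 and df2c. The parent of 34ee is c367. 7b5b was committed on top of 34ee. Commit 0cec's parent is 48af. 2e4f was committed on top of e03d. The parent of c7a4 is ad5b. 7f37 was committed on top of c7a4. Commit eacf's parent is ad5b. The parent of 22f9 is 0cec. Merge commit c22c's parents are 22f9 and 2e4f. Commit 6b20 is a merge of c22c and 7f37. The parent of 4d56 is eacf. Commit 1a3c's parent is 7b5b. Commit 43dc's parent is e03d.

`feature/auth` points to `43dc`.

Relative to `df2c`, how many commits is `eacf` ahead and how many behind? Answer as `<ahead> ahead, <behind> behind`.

1 ahead, 1 behind

Reachable from eacf: {24cd, ad5b, e03d, eacf}.
Reachable from df2c: {24cd, ad5b, df2c, e03d}.
Only in eacf's history (ahead): {eacf} — 1.
Only in df2c's history (behind): {df2c} — 1.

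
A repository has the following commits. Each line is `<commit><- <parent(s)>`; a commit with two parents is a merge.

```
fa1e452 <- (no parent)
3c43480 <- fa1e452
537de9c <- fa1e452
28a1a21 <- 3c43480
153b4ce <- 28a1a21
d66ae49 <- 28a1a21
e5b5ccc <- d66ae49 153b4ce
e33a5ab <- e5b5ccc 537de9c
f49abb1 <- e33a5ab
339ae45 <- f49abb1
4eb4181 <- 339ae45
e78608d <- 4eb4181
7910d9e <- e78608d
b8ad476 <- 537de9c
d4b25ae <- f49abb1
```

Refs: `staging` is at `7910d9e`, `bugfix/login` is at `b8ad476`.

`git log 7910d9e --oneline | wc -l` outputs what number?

Walking parent pointers from 7910d9e: reachable set = {153b4ce, 28a1a21, 339ae45, 3c43480, 4eb4181, 537de9c, 7910d9e, d66ae49, e33a5ab, e5b5ccc, e78608d, f49abb1, fa1e452}.
That is 13 commits.

13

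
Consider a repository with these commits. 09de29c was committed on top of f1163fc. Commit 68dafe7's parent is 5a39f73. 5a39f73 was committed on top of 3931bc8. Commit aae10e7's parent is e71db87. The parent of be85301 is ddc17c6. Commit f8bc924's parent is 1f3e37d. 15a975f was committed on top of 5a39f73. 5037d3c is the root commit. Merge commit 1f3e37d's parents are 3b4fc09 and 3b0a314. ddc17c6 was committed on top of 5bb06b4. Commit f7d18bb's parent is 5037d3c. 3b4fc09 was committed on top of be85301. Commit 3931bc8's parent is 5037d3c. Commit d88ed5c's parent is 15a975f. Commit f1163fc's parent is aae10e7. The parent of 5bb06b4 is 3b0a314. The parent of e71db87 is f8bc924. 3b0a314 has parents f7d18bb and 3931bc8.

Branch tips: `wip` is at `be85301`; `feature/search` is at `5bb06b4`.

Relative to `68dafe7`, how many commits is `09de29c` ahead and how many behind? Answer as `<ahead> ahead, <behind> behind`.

Reachable from 09de29c: {09de29c, 1f3e37d, 3931bc8, 3b0a314, 3b4fc09, 5037d3c, 5bb06b4, aae10e7, be85301, ddc17c6, e71db87, f1163fc, f7d18bb, f8bc924}.
Reachable from 68dafe7: {3931bc8, 5037d3c, 5a39f73, 68dafe7}.
Only in 09de29c's history (ahead): {09de29c, 1f3e37d, 3b0a314, 3b4fc09, 5bb06b4, aae10e7, be85301, ddc17c6, e71db87, f1163fc, f7d18bb, f8bc924} — 12.
Only in 68dafe7's history (behind): {5a39f73, 68dafe7} — 2.

12 ahead, 2 behind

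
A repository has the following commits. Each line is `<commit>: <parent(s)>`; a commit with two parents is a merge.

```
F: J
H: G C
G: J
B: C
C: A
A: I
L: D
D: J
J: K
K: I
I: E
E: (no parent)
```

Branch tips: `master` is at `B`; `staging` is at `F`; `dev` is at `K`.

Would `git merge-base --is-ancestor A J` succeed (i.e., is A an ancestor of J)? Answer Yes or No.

Ancestors of J: {E, I, J, K}.
A is not in that set, so it is not an ancestor of J.

No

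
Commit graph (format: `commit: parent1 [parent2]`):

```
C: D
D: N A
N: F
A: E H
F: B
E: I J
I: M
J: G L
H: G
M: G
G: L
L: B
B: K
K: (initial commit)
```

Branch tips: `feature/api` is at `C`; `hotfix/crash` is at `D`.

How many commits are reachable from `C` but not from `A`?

Reachable from C: {A, B, C, D, E, F, G, H, I, J, K, L, M, N}.
Reachable from A: {A, B, E, G, H, I, J, K, L, M}.
In C's history but not A's: {C, D, F, N} — 4 commits.

4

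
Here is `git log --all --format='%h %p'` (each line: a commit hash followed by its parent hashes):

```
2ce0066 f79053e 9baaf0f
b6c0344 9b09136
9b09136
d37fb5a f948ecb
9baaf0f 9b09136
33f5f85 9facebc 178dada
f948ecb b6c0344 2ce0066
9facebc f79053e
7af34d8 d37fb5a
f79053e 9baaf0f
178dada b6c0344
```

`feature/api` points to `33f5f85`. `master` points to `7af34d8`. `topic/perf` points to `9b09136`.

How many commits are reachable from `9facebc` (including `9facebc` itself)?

4

Walking parent pointers from 9facebc: reachable set = {9b09136, 9baaf0f, 9facebc, f79053e}.
That is 4 commits.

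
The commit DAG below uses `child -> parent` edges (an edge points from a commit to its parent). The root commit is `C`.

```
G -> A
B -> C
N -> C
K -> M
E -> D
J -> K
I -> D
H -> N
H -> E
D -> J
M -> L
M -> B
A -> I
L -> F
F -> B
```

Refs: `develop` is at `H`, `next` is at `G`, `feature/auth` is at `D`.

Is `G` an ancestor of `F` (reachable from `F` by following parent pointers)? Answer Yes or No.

No

Ancestors of F: {B, C, F}.
G is not in that set, so it is not an ancestor of F.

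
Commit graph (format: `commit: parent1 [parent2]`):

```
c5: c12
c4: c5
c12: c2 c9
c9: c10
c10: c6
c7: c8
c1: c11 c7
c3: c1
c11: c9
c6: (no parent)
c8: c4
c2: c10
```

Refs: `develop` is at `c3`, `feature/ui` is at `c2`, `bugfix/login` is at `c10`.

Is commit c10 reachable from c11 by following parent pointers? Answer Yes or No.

Ancestors of c11 (commits reachable by following parents): {c10, c11, c6, c9}.
c10 is in that set, so it is an ancestor of c11.

Yes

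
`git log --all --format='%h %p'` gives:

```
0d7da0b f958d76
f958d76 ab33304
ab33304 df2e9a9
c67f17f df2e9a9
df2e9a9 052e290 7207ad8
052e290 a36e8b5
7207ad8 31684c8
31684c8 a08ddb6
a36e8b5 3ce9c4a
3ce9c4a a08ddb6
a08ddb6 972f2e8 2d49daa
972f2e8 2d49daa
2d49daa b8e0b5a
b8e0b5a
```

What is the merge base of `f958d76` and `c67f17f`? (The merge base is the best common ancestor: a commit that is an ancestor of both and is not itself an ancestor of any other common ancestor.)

df2e9a9

Ancestors of f958d76: {052e290, 2d49daa, 31684c8, 3ce9c4a, 7207ad8, 972f2e8, a08ddb6, a36e8b5, ab33304, b8e0b5a, df2e9a9, f958d76}.
Ancestors of c67f17f: {052e290, 2d49daa, 31684c8, 3ce9c4a, 7207ad8, 972f2e8, a08ddb6, a36e8b5, b8e0b5a, c67f17f, df2e9a9}.
Common ancestors: {052e290, 2d49daa, 31684c8, 3ce9c4a, 7207ad8, 972f2e8, a08ddb6, a36e8b5, b8e0b5a, df2e9a9}.
Among these, df2e9a9 is not an ancestor of any other common ancestor — it is the merge base.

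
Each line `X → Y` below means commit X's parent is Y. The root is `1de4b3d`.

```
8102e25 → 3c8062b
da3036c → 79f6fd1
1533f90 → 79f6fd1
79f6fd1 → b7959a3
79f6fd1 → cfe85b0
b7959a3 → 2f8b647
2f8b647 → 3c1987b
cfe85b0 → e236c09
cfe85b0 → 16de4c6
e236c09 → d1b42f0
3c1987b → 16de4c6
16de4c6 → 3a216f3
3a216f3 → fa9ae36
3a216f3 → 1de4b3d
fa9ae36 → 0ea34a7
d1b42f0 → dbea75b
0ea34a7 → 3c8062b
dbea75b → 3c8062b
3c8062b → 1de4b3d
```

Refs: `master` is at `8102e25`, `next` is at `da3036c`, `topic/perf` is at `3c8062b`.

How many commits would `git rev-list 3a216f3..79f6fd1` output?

Reachable from 79f6fd1: {0ea34a7, 16de4c6, 1de4b3d, 2f8b647, 3a216f3, 3c1987b, 3c8062b, 79f6fd1, b7959a3, cfe85b0, d1b42f0, dbea75b, e236c09, fa9ae36}.
Reachable from 3a216f3: {0ea34a7, 1de4b3d, 3a216f3, 3c8062b, fa9ae36}.
In 79f6fd1's history but not 3a216f3's: {16de4c6, 2f8b647, 3c1987b, 79f6fd1, b7959a3, cfe85b0, d1b42f0, dbea75b, e236c09} — 9 commits.

9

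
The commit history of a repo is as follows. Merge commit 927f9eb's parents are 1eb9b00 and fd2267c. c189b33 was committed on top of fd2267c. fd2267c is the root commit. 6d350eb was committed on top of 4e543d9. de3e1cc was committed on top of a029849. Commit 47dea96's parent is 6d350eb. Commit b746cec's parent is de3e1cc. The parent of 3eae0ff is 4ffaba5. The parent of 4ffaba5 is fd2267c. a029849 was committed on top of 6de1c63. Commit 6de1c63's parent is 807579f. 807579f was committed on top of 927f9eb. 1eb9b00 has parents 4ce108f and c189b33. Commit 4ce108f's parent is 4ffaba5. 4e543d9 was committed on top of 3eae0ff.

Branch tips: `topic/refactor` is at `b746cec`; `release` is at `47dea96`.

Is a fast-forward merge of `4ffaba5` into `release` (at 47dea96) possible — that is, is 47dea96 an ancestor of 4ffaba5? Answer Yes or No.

No

A fast-forward from 47dea96 to 4ffaba5 is possible iff 47dea96 is an ancestor of 4ffaba5.
Ancestors of 4ffaba5: {4ffaba5, fd2267c}.
47dea96 is not among them, so fast-forward is not possible.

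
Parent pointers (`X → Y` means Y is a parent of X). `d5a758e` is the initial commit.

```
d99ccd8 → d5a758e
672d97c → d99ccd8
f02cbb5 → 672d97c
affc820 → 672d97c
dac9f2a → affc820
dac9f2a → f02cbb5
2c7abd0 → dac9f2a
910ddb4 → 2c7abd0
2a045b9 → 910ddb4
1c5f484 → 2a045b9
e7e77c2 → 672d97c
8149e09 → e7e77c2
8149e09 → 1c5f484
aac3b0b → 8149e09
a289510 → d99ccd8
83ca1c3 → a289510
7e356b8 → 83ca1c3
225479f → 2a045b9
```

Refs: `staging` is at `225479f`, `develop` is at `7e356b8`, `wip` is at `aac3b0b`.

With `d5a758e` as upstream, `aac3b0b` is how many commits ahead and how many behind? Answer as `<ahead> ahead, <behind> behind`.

12 ahead, 0 behind

Reachable from aac3b0b: {1c5f484, 2a045b9, 2c7abd0, 672d97c, 8149e09, 910ddb4, aac3b0b, affc820, d5a758e, d99ccd8, dac9f2a, e7e77c2, f02cbb5}.
Reachable from d5a758e: {d5a758e}.
Only in aac3b0b's history (ahead): {1c5f484, 2a045b9, 2c7abd0, 672d97c, 8149e09, 910ddb4, aac3b0b, affc820, d99ccd8, dac9f2a, e7e77c2, f02cbb5} — 12.
Only in d5a758e's history (behind): {} — 0.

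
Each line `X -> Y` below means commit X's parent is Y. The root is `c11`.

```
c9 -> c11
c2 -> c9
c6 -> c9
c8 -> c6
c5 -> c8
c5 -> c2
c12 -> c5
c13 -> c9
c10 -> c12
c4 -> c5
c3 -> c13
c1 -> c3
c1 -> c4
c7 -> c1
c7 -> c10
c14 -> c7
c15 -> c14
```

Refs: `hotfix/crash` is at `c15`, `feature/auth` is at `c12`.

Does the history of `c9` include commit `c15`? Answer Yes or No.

Ancestors of c9: {c11, c9}.
c15 is not in that set, so it is not an ancestor of c9.

No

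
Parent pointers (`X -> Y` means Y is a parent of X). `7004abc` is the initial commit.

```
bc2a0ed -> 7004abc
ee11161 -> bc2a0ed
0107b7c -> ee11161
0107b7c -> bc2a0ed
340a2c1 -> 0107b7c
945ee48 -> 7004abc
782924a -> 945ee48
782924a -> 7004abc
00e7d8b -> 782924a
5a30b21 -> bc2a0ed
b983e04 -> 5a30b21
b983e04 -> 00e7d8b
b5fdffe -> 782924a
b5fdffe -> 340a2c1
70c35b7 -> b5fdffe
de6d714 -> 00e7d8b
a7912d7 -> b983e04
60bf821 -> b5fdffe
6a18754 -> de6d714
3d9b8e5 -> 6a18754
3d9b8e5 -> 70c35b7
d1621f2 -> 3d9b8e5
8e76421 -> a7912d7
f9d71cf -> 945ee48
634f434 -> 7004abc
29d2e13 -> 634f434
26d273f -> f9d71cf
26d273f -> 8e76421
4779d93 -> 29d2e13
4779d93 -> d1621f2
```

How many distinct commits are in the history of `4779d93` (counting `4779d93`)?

Walking parent pointers from 4779d93: reachable set = {00e7d8b, 0107b7c, 29d2e13, 340a2c1, 3d9b8e5, 4779d93, 634f434, 6a18754, 7004abc, 70c35b7, 782924a, 945ee48, b5fdffe, bc2a0ed, d1621f2, de6d714, ee11161}.
That is 17 commits.

17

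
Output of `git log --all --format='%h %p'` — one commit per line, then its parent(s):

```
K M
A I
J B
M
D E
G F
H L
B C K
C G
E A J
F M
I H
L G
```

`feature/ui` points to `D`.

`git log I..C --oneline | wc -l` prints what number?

Reachable from C: {C, F, G, M}.
Reachable from I: {F, G, H, I, L, M}.
In C's history but not I's: {C} — 1 commit.

1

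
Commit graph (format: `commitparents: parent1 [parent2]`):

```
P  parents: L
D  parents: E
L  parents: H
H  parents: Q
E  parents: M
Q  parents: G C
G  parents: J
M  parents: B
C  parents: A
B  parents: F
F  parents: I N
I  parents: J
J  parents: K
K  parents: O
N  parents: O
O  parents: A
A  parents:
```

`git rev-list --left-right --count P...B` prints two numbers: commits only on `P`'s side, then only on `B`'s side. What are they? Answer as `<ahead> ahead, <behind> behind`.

6 ahead, 4 behind

Reachable from P: {A, C, G, H, J, K, L, O, P, Q}.
Reachable from B: {A, B, F, I, J, K, N, O}.
Only in P's history (ahead): {C, G, H, L, P, Q} — 6.
Only in B's history (behind): {B, F, I, N} — 4.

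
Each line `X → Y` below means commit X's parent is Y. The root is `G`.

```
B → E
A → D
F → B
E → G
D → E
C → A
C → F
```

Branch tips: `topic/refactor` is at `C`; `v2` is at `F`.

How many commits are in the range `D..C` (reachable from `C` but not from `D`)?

4

Reachable from C: {A, B, C, D, E, F, G}.
Reachable from D: {D, E, G}.
In C's history but not D's: {A, B, C, F} — 4 commits.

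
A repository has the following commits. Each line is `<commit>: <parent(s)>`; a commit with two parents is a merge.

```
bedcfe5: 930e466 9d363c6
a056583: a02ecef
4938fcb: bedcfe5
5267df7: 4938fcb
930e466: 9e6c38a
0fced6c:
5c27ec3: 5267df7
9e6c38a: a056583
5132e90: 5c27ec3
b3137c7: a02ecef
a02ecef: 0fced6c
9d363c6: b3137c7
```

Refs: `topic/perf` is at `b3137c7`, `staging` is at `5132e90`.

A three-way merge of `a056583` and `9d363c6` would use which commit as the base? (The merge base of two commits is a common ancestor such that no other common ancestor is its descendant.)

Ancestors of a056583: {0fced6c, a02ecef, a056583}.
Ancestors of 9d363c6: {0fced6c, 9d363c6, a02ecef, b3137c7}.
Common ancestors: {0fced6c, a02ecef}.
Among these, a02ecef is not an ancestor of any other common ancestor — it is the merge base.

a02ecef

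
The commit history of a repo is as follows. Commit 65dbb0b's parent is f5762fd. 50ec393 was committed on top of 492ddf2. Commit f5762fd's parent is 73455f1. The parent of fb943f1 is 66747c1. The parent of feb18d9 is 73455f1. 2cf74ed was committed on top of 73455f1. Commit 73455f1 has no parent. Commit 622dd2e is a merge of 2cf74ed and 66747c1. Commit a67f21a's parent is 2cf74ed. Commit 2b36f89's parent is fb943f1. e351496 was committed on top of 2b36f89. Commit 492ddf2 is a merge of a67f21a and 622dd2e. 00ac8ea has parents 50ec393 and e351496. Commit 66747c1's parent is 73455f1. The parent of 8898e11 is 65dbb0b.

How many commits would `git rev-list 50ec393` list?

Walking parent pointers from 50ec393: reachable set = {2cf74ed, 492ddf2, 50ec393, 622dd2e, 66747c1, 73455f1, a67f21a}.
That is 7 commits.

7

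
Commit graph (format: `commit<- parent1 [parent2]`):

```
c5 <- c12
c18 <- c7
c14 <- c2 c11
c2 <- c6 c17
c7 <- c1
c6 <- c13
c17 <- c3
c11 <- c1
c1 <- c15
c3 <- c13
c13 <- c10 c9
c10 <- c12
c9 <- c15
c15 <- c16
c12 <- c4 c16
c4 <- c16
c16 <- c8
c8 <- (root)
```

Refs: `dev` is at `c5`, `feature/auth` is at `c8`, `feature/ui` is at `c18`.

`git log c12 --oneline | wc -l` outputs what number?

4

Walking parent pointers from c12: reachable set = {c12, c16, c4, c8}.
That is 4 commits.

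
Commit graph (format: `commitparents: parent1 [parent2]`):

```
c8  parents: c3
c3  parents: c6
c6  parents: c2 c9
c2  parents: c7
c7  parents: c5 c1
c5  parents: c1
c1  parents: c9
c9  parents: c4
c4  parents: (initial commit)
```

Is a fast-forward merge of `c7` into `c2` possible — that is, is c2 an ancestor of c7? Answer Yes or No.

No

A fast-forward from c2 to c7 is possible iff c2 is an ancestor of c7.
Ancestors of c7: {c1, c4, c5, c7, c9}.
c2 is not among them, so fast-forward is not possible.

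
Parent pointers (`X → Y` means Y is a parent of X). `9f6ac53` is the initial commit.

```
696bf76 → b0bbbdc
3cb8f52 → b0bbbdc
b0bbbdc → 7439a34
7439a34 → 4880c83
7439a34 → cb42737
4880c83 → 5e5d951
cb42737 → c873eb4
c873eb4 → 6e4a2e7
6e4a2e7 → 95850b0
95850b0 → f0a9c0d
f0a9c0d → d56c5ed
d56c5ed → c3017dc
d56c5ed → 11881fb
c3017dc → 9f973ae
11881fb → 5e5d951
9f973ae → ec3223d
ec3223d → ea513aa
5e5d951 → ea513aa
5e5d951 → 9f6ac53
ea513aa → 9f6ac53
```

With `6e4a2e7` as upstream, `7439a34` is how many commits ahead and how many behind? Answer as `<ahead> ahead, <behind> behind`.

Reachable from 7439a34: {11881fb, 4880c83, 5e5d951, 6e4a2e7, 7439a34, 95850b0, 9f6ac53, 9f973ae, c3017dc, c873eb4, cb42737, d56c5ed, ea513aa, ec3223d, f0a9c0d}.
Reachable from 6e4a2e7: {11881fb, 5e5d951, 6e4a2e7, 95850b0, 9f6ac53, 9f973ae, c3017dc, d56c5ed, ea513aa, ec3223d, f0a9c0d}.
Only in 7439a34's history (ahead): {4880c83, 7439a34, c873eb4, cb42737} — 4.
Only in 6e4a2e7's history (behind): {} — 0.

4 ahead, 0 behind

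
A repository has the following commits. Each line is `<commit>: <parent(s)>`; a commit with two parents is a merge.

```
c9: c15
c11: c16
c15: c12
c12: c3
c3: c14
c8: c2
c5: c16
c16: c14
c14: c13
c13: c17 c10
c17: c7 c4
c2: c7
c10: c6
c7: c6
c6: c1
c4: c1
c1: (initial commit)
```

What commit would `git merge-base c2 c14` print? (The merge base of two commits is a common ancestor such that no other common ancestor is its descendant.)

c7

Ancestors of c2: {c1, c2, c6, c7}.
Ancestors of c14: {c1, c10, c13, c14, c17, c4, c6, c7}.
Common ancestors: {c1, c6, c7}.
Among these, c7 is not an ancestor of any other common ancestor — it is the merge base.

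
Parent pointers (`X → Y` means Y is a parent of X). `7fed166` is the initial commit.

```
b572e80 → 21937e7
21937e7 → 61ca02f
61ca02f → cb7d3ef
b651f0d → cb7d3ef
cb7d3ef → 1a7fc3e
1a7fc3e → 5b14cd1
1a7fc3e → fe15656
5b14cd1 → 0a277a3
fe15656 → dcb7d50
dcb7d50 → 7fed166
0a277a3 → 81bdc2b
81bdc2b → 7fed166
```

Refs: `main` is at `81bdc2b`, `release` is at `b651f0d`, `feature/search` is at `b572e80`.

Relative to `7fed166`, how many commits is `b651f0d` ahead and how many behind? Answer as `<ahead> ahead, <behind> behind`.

8 ahead, 0 behind

Reachable from b651f0d: {0a277a3, 1a7fc3e, 5b14cd1, 7fed166, 81bdc2b, b651f0d, cb7d3ef, dcb7d50, fe15656}.
Reachable from 7fed166: {7fed166}.
Only in b651f0d's history (ahead): {0a277a3, 1a7fc3e, 5b14cd1, 81bdc2b, b651f0d, cb7d3ef, dcb7d50, fe15656} — 8.
Only in 7fed166's history (behind): {} — 0.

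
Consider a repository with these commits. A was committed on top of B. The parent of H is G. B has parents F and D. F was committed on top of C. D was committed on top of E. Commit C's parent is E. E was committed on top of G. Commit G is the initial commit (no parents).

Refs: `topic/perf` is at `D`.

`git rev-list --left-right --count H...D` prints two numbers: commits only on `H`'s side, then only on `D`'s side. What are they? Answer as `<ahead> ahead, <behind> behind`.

1 ahead, 2 behind

Reachable from H: {G, H}.
Reachable from D: {D, E, G}.
Only in H's history (ahead): {H} — 1.
Only in D's history (behind): {D, E} — 2.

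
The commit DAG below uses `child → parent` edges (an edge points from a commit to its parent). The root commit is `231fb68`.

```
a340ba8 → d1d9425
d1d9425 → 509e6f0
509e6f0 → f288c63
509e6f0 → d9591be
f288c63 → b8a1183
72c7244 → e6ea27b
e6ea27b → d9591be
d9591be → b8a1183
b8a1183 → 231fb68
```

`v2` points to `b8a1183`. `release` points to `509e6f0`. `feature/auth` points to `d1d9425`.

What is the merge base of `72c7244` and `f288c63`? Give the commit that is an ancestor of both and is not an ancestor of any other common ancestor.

Ancestors of 72c7244: {231fb68, 72c7244, b8a1183, d9591be, e6ea27b}.
Ancestors of f288c63: {231fb68, b8a1183, f288c63}.
Common ancestors: {231fb68, b8a1183}.
Among these, b8a1183 is not an ancestor of any other common ancestor — it is the merge base.

b8a1183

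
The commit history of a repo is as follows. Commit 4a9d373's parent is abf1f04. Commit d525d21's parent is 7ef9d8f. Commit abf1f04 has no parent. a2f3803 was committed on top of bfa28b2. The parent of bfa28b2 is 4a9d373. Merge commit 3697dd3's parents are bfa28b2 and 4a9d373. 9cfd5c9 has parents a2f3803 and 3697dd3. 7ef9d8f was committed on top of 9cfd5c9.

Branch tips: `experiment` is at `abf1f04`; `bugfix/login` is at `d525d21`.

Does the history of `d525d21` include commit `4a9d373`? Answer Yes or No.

Yes

Ancestors of d525d21 (commits reachable by following parents): {3697dd3, 4a9d373, 7ef9d8f, 9cfd5c9, a2f3803, abf1f04, bfa28b2, d525d21}.
4a9d373 is in that set, so it is an ancestor of d525d21.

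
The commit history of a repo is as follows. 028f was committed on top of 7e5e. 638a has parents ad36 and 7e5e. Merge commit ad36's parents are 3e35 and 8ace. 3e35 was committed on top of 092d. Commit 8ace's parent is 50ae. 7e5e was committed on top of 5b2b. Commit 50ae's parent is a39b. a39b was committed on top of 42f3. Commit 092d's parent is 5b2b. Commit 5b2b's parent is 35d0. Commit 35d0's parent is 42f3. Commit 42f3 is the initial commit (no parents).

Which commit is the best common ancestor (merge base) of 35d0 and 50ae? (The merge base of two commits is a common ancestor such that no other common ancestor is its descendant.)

42f3

Ancestors of 35d0: {35d0, 42f3}.
Ancestors of 50ae: {42f3, 50ae, a39b}.
Common ancestors: {42f3}.
The only common ancestor is 42f3, so it is the merge base.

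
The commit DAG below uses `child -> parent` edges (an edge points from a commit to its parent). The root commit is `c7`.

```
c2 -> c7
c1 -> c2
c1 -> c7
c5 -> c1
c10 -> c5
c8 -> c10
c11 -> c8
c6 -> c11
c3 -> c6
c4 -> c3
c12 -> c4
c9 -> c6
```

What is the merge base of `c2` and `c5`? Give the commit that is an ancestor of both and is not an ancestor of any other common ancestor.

Ancestors of c2: {c2, c7}.
Ancestors of c5: {c1, c2, c5, c7}.
Common ancestors: {c2, c7}.
Among these, c2 is not an ancestor of any other common ancestor — it is the merge base.

c2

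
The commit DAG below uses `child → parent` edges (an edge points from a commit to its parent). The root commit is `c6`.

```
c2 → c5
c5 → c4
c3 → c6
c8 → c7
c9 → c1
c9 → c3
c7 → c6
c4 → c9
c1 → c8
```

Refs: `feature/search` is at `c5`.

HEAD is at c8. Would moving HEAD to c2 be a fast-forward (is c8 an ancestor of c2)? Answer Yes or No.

A fast-forward from c8 to c2 is possible iff c8 is an ancestor of c2.
Ancestors of c2: {c1, c2, c3, c4, c5, c6, c7, c8, c9}.
c8 is among them, so fast-forward is possible.

Yes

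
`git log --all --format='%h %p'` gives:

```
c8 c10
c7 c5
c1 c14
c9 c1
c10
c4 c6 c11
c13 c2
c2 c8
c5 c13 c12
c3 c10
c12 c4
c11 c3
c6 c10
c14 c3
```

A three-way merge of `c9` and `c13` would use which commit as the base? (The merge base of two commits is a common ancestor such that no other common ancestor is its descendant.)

Ancestors of c9: {c1, c10, c14, c3, c9}.
Ancestors of c13: {c10, c13, c2, c8}.
Common ancestors: {c10}.
The only common ancestor is c10, so it is the merge base.

c10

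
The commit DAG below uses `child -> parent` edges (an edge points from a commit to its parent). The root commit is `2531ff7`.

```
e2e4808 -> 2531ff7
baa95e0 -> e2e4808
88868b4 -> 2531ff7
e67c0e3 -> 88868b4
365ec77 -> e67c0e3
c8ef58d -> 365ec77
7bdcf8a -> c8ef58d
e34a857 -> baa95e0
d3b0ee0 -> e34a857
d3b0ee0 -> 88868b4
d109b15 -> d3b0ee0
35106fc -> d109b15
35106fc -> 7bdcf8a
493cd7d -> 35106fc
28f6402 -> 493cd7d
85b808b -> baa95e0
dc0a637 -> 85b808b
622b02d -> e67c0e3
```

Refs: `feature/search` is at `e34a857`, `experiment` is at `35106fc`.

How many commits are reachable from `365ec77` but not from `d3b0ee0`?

Reachable from 365ec77: {2531ff7, 365ec77, 88868b4, e67c0e3}.
Reachable from d3b0ee0: {2531ff7, 88868b4, baa95e0, d3b0ee0, e2e4808, e34a857}.
In 365ec77's history but not d3b0ee0's: {365ec77, e67c0e3} — 2 commits.

2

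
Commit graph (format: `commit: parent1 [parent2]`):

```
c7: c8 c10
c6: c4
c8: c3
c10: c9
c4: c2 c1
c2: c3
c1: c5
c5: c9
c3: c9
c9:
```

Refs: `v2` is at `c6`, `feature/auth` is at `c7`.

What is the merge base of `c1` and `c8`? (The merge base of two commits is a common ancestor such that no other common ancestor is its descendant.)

Ancestors of c1: {c1, c5, c9}.
Ancestors of c8: {c3, c8, c9}.
Common ancestors: {c9}.
The only common ancestor is c9, so it is the merge base.

c9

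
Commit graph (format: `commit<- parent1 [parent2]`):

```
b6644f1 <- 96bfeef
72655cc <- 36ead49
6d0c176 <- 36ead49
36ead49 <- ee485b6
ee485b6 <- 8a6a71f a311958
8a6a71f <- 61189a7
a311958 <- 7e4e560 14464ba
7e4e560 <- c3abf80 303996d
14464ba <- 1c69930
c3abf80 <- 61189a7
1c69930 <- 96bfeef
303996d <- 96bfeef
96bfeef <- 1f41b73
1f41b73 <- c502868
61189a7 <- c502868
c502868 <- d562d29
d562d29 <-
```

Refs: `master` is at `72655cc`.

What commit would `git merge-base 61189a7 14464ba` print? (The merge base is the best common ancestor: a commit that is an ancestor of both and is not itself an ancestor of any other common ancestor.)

c502868

Ancestors of 61189a7: {61189a7, c502868, d562d29}.
Ancestors of 14464ba: {14464ba, 1c69930, 1f41b73, 96bfeef, c502868, d562d29}.
Common ancestors: {c502868, d562d29}.
Among these, c502868 is not an ancestor of any other common ancestor — it is the merge base.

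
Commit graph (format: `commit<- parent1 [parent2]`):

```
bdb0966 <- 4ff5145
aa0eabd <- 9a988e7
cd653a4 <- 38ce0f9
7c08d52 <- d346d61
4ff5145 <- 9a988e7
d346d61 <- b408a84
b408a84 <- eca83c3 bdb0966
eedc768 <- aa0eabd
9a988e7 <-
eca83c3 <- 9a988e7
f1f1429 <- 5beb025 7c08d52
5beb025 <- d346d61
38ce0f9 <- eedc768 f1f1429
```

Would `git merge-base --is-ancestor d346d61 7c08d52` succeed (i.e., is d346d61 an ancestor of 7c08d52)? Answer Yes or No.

Ancestors of 7c08d52 (commits reachable by following parents): {4ff5145, 7c08d52, 9a988e7, b408a84, bdb0966, d346d61, eca83c3}.
d346d61 is in that set, so it is an ancestor of 7c08d52.

Yes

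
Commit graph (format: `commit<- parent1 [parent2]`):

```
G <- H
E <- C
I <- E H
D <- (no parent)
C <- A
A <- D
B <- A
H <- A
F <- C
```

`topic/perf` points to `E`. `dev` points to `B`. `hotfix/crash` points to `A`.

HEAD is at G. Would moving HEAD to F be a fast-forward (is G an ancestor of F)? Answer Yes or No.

No

A fast-forward from G to F is possible iff G is an ancestor of F.
Ancestors of F: {A, C, D, F}.
G is not among them, so fast-forward is not possible.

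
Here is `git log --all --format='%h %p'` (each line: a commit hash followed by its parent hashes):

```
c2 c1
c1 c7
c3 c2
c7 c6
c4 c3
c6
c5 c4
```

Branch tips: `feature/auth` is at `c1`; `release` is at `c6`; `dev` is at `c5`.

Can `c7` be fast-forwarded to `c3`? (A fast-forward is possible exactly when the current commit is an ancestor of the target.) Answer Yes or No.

A fast-forward from c7 to c3 is possible iff c7 is an ancestor of c3.
Ancestors of c3: {c1, c2, c3, c6, c7}.
c7 is among them, so fast-forward is possible.

Yes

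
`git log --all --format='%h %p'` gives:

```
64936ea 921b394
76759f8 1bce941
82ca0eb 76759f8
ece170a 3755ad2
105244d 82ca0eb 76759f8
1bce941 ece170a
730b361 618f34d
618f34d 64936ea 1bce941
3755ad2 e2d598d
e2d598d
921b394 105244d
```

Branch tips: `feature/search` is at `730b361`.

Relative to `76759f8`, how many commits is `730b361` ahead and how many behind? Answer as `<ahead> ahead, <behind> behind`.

Reachable from 730b361: {105244d, 1bce941, 3755ad2, 618f34d, 64936ea, 730b361, 76759f8, 82ca0eb, 921b394, e2d598d, ece170a}.
Reachable from 76759f8: {1bce941, 3755ad2, 76759f8, e2d598d, ece170a}.
Only in 730b361's history (ahead): {105244d, 618f34d, 64936ea, 730b361, 82ca0eb, 921b394} — 6.
Only in 76759f8's history (behind): {} — 0.

6 ahead, 0 behind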